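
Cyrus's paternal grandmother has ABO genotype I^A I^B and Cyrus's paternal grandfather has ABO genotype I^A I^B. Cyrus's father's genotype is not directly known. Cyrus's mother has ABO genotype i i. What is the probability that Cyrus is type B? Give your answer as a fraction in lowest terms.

Cyrus's father's ABO genotype from I^A I^B × I^A I^B: 1/4 I^A I^A, 1/2 I^A I^B, 1/4 I^B I^B.
Crossing each possibility with the mother i i and summing P(type B): 1/4·0 + 1/2·1/2 + 1/4·1 = 1/2.

1/2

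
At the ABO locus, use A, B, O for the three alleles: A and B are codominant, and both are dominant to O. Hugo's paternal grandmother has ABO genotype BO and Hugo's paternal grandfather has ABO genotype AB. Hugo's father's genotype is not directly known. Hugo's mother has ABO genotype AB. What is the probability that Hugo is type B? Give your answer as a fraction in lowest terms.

3/8

Hugo's father's ABO genotype from BO × AB: 1/4 AB, 1/4 AO, 1/4 BB, 1/4 BO.
Crossing each possibility with the mother AB and summing P(type B): 1/4·1/4 + 1/4·1/4 + 1/4·1/2 + 1/4·1/2 = 3/8.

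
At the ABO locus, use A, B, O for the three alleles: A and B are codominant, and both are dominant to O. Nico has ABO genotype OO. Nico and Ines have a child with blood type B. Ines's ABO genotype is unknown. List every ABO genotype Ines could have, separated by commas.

For each candidate genotype of Ines, check whether crossing it with OO can produce every observed child phenotype.
  AA → possible child types {A} ✗
  AB → possible child types {A, B} ✓
  AO → possible child types {O, A} ✗
  BB → possible child types {B} ✓
  BO → possible child types {O, B} ✓
  OO → possible child types {O} ✗

AB, BB, BO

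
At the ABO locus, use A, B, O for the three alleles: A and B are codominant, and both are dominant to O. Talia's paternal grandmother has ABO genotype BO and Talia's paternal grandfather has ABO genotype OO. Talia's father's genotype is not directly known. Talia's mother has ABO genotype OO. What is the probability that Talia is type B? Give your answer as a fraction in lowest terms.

1/4

Talia's father's ABO genotype from BO × OO: 1/2 BO, 1/2 OO.
Crossing each possibility with the mother OO and summing P(type B): 1/2·1/2 + 1/2·0 = 1/4.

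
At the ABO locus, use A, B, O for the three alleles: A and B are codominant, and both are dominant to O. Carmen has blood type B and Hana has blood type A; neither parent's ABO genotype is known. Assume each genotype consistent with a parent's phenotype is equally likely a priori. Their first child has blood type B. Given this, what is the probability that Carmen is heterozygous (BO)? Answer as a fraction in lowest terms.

Possible genotypes: Carmen ∈ {BB, BO}; Hana ∈ {AA, AO}.
Weight each parental genotype pair by prior × P(type-B child):
  BB × AO: posterior weight 2/3.
  BO × AO: posterior weight 1/3.
Sum the posterior weight over pairs where Carmen is BO: 1/3.

1/3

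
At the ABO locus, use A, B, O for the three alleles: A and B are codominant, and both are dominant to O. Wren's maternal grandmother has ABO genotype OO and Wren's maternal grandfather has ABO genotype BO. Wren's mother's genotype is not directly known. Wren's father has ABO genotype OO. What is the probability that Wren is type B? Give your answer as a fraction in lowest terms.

1/4

Wren's mother's ABO genotype from OO × BO: 1/2 BO, 1/2 OO.
Crossing each possibility with the father OO and summing P(type B): 1/2·1/2 + 1/2·0 = 1/4.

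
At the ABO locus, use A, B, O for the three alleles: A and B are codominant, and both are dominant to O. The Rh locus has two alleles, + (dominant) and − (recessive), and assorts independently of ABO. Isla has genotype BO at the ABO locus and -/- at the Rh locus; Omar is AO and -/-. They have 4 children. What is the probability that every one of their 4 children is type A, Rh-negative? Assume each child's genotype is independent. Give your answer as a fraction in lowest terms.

1/256

ABO cross BO × AO → 1/4 O, 1/4 A, 1/4 B, 1/4 AB.
Rh cross -/- × -/- → 1 Rh-; so P(type A, Rh-negative) = 1/4 × 1 = 1/4 per child.
All 4 independent: (1/4)^4 = 1/256.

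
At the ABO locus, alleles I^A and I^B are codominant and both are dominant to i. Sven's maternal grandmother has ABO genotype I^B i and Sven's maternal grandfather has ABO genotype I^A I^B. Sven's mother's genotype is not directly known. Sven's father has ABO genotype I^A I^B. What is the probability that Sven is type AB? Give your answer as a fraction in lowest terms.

Sven's mother's ABO genotype from I^B i × I^A I^B: 1/4 I^A I^B, 1/4 I^A i, 1/4 I^B I^B, 1/4 I^B i.
Crossing each possibility with the father I^A I^B and summing P(type AB): 1/4·1/2 + 1/4·1/4 + 1/4·1/2 + 1/4·1/4 = 3/8.

3/8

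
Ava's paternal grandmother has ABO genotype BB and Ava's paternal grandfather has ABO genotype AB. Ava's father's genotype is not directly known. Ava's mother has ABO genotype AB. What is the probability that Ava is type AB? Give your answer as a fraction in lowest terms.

1/2

Ava's father's ABO genotype from BB × AB: 1/2 AB, 1/2 BB.
Crossing each possibility with the mother AB and summing P(type AB): 1/2·1/2 + 1/2·1/2 = 1/2.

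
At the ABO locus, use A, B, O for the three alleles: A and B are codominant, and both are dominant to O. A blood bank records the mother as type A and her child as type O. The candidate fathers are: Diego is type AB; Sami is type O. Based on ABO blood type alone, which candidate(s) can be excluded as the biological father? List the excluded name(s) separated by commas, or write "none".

A candidate is excluded only if no genotype consistent with his phenotype could produce a type O child with a type A mother.
Diego (type AB): no genotype consistent with that phenotype can produce a type-O child with a type-A mother.

Diego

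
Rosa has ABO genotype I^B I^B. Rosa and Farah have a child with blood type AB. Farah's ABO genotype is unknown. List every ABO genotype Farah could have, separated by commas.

I^A I^A, I^A I^B, I^A i

For each candidate genotype of Farah, check whether crossing it with I^B I^B can produce every observed child phenotype.
  I^A I^A → possible child types {AB} ✓
  I^A I^B → possible child types {B, AB} ✓
  I^A i → possible child types {B, AB} ✓
  I^B I^B → possible child types {B} ✗
  I^B i → possible child types {B} ✗
  i i → possible child types {B} ✗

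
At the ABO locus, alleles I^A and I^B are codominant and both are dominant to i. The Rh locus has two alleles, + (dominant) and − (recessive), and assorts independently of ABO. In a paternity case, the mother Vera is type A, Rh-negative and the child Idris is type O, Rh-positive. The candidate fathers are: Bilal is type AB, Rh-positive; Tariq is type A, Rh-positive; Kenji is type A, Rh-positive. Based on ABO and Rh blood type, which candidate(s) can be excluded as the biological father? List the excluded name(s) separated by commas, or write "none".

A candidate is excluded only if no genotype consistent with his phenotype could produce a type O, Rh-positive child with a type A, Rh-negative mother.
Bilal (type AB, Rh+): no genotype consistent with that phenotype can produce a type-O Rh+ child with a type-A mother.

Bilal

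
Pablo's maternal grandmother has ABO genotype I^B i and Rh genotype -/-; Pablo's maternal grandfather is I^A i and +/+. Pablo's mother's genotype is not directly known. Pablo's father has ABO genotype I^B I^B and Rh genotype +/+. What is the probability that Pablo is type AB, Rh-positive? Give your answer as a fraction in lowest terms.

1/4

Pablo's mother's ABO genotype from I^B i × I^A i: 1/4 I^A I^B, 1/4 I^A i, 1/4 I^B i, 1/4 i i.
Crossing each possibility with the father I^B I^B and summing P(type AB): 1/4·1/2 + 1/4·1/2 + 1/4·0 + 1/4·0 = 1/4.
Similarly for Rh via the mother's Rh distribution: P(Rh+) = 1.
Independent loci: 1/4 × 1 = 1/4.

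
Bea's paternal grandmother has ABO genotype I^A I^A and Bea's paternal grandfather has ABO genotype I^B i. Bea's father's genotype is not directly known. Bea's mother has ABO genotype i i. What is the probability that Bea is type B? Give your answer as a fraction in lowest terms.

Bea's father's ABO genotype from I^A I^A × I^B i: 1/2 I^A I^B, 1/2 I^A i.
Crossing each possibility with the mother i i and summing P(type B): 1/2·1/2 + 1/2·0 = 1/4.

1/4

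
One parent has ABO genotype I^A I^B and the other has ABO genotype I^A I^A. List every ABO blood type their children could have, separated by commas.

Gametes from I^A I^B × I^A I^A give offspring ABO genotypes I^A I^A, I^A I^B, i.e. phenotypes A, AB.

A, AB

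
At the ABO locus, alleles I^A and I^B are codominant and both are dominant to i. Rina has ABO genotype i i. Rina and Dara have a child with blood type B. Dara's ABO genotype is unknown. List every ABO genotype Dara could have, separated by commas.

For each candidate genotype of Dara, check whether crossing it with i i can produce every observed child phenotype.
  I^A I^A → possible child types {A} ✗
  I^A I^B → possible child types {A, B} ✓
  I^A i → possible child types {O, A} ✗
  I^B I^B → possible child types {B} ✓
  I^B i → possible child types {O, B} ✓
  i i → possible child types {O} ✗

I^A I^B, I^B I^B, I^B i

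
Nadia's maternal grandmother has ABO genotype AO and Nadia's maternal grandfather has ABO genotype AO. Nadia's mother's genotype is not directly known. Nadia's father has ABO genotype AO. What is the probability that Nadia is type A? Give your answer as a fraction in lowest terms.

Nadia's mother's ABO genotype from AO × AO: 1/4 AA, 1/2 AO, 1/4 OO.
Crossing each possibility with the father AO and summing P(type A): 1/4·1 + 1/2·3/4 + 1/4·1/2 = 3/4.

3/4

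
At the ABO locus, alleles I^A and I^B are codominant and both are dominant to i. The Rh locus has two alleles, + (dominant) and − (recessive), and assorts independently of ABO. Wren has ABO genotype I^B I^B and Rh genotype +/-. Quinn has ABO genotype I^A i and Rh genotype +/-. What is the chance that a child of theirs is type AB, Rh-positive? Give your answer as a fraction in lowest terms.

3/8

ABO cross I^B I^B × I^A i → offspring phenotypes: 1/2 B, 1/2 AB.
Rh cross +/- × +/- → 3/4 Rh+, 1/4 Rh-.
Independent loci: P(type AB, Rh-positive) = 1/2 × 3/4 = 3/8.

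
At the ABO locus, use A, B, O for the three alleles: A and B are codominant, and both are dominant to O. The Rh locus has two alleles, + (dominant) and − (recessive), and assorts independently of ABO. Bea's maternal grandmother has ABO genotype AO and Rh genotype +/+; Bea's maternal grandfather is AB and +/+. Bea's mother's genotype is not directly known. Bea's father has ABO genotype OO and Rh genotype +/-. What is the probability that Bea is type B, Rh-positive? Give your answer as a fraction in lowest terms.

Bea's mother's ABO genotype from AO × AB: 1/4 AA, 1/4 AB, 1/4 AO, 1/4 BO.
Crossing each possibility with the father OO and summing P(type B): 1/4·0 + 1/4·1/2 + 1/4·0 + 1/4·1/2 = 1/4.
Similarly for Rh via the mother's Rh distribution: P(Rh+) = 1.
Independent loci: 1/4 × 1 = 1/4.

1/4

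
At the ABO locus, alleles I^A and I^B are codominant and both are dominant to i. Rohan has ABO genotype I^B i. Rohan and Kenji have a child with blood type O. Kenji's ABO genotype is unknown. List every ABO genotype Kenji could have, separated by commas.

For each candidate genotype of Kenji, check whether crossing it with I^B i can produce every observed child phenotype.
  I^A I^A → possible child types {A, AB} ✗
  I^A I^B → possible child types {A, B, AB} ✗
  I^A i → possible child types {O, A, B, AB} ✓
  I^B I^B → possible child types {B} ✗
  I^B i → possible child types {O, B} ✓
  i i → possible child types {O, B} ✓

I^A i, I^B i, i i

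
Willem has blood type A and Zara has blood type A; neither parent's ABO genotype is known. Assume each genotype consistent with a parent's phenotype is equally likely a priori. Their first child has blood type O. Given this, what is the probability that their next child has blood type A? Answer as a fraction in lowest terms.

3/4

Possible genotypes: Willem ∈ {I^A I^A, I^A i}; Zara ∈ {I^A I^A, I^A i}.
Weight each parental genotype pair by prior × P(type-O child):
  I^A i × I^A i: posterior weight 1; P(next child type A) = 3/4.
Weighted sum = 3/4.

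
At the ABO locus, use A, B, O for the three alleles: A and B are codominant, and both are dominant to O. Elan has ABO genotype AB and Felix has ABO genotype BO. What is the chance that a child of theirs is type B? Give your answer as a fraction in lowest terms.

ABO cross AB × BO → offspring phenotypes: 1/4 A, 1/2 B, 1/4 AB.
So P(type B) = 1/2.

1/2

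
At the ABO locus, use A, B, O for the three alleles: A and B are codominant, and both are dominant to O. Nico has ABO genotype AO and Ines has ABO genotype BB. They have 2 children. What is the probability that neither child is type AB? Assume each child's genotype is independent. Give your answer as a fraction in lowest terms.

ABO cross AO × BB → 1/2 B, 1/2 AB.
So P(type AB) = 1/2 per child.
P(not type AB) = 1/2 for one child; (1/2)^2 = 1/4.

1/4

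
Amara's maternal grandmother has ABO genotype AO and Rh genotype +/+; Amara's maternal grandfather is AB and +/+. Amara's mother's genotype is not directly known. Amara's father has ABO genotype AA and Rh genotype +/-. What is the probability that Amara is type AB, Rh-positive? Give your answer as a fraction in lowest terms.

1/4

Amara's mother's ABO genotype from AO × AB: 1/4 AA, 1/4 AB, 1/4 AO, 1/4 BO.
Crossing each possibility with the father AA and summing P(type AB): 1/4·0 + 1/4·1/2 + 1/4·0 + 1/4·1/2 = 1/4.
Similarly for Rh via the mother's Rh distribution: P(Rh+) = 1.
Independent loci: 1/4 × 1 = 1/4.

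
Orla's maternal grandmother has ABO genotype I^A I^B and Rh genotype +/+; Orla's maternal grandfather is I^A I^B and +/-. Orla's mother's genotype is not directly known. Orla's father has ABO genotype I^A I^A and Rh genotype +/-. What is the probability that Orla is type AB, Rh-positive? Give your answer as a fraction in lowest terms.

7/16

Orla's mother's ABO genotype from I^A I^B × I^A I^B: 1/4 I^A I^A, 1/2 I^A I^B, 1/4 I^B I^B.
Crossing each possibility with the father I^A I^A and summing P(type AB): 1/4·0 + 1/2·1/2 + 1/4·1 = 1/2.
Similarly for Rh via the mother's Rh distribution: P(Rh+) = 7/8.
Independent loci: 1/2 × 7/8 = 7/16.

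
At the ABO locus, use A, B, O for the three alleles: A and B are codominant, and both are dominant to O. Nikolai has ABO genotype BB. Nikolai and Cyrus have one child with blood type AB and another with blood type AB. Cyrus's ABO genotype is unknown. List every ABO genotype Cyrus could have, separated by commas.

AA, AB, AO

For each candidate genotype of Cyrus, check whether crossing it with BB can produce every observed child phenotype.
  AA → possible child types {AB} ✓
  AB → possible child types {B, AB} ✓
  AO → possible child types {B, AB} ✓
  BB → possible child types {B} ✗
  BO → possible child types {B} ✗
  OO → possible child types {B} ✗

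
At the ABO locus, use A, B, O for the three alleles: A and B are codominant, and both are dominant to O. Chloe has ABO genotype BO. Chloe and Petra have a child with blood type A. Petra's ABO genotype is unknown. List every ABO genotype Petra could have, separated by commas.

For each candidate genotype of Petra, check whether crossing it with BO can produce every observed child phenotype.
  AA → possible child types {A, AB} ✓
  AB → possible child types {A, B, AB} ✓
  AO → possible child types {O, A, B, AB} ✓
  BB → possible child types {B} ✗
  BO → possible child types {O, B} ✗
  OO → possible child types {O, B} ✗

AA, AB, AO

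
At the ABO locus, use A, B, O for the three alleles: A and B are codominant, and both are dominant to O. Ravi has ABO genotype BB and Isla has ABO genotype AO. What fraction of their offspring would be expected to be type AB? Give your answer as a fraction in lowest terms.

1/2

ABO cross BB × AO → offspring phenotypes: 1/2 B, 1/2 AB.
So P(type AB) = 1/2.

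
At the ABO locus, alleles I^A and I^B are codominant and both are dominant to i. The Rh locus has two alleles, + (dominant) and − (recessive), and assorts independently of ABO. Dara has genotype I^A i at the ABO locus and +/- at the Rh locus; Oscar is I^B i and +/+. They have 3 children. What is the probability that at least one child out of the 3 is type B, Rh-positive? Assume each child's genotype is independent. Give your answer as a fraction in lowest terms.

ABO cross I^A i × I^B i → 1/4 O, 1/4 A, 1/4 B, 1/4 AB.
Rh cross +/- × +/+ → 1 Rh+; so P(type B, Rh-positive) = 1/4 × 1 = 1/4 per child.
P(none) = (3/4)^3 = 27/64; P(at least one) = 1 − 27/64 = 37/64.

37/64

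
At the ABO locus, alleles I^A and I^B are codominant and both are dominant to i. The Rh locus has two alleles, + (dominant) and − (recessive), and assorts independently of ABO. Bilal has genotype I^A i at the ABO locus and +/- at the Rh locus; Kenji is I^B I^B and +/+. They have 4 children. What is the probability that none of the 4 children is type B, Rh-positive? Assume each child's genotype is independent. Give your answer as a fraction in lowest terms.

ABO cross I^A i × I^B I^B → 1/2 B, 1/2 AB.
Rh cross +/- × +/+ → 1 Rh+; so P(type B, Rh-positive) = 1/2 × 1 = 1/2 per child.
P(not type B, Rh-positive) = 1/2 for one child; (1/2)^4 = 1/16.

1/16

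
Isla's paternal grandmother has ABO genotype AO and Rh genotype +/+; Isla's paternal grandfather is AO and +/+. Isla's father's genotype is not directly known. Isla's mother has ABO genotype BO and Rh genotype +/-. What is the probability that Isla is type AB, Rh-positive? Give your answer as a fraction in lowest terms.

Isla's father's ABO genotype from AO × AO: 1/4 AA, 1/2 AO, 1/4 OO.
Crossing each possibility with the mother BO and summing P(type AB): 1/4·1/2 + 1/2·1/4 + 1/4·0 = 1/4.
Similarly for Rh via the father's Rh distribution: P(Rh+) = 1.
Independent loci: 1/4 × 1 = 1/4.

1/4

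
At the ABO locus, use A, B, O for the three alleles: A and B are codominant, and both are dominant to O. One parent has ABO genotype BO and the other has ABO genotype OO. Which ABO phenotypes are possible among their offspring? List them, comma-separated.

Gametes from BO × OO give offspring ABO genotypes BO, OO, i.e. phenotypes O, B.

O, B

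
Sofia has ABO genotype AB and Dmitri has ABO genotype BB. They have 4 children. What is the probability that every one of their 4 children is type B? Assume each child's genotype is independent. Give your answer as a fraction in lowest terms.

ABO cross AB × BB → 1/2 B, 1/2 AB.
So P(type B) = 1/2 per child.
All 4 independent: (1/2)^4 = 1/16.

1/16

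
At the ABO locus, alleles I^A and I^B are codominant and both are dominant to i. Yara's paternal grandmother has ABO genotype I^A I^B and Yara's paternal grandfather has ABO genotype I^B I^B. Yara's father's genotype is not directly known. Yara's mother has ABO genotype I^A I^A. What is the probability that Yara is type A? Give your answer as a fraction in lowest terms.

Yara's father's ABO genotype from I^A I^B × I^B I^B: 1/2 I^A I^B, 1/2 I^B I^B.
Crossing each possibility with the mother I^A I^A and summing P(type A): 1/2·1/2 + 1/2·0 = 1/4.

1/4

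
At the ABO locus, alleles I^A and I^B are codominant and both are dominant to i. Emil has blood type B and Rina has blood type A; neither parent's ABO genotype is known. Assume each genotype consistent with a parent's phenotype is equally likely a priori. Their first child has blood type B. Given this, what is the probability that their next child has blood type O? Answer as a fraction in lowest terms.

1/12

Possible genotypes: Emil ∈ {I^B I^B, I^B i}; Rina ∈ {I^A I^A, I^A i}.
Weight each parental genotype pair by prior × P(type-B child):
  I^B I^B × I^A i: posterior weight 2/3; P(next child type O) = 0.
  I^B i × I^A i: posterior weight 1/3; P(next child type O) = 1/4.
Weighted sum = 1/12.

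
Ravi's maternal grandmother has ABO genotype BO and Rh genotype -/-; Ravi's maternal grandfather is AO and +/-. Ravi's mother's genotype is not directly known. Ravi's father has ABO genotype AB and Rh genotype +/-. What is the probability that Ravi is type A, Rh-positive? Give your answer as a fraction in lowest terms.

15/64

Ravi's mother's ABO genotype from BO × AO: 1/4 AB, 1/4 AO, 1/4 BO, 1/4 OO.
Crossing each possibility with the father AB and summing P(type A): 1/4·1/4 + 1/4·1/2 + 1/4·1/4 + 1/4·1/2 = 3/8.
Similarly for Rh via the mother's Rh distribution: P(Rh+) = 5/8.
Independent loci: 3/8 × 5/8 = 15/64.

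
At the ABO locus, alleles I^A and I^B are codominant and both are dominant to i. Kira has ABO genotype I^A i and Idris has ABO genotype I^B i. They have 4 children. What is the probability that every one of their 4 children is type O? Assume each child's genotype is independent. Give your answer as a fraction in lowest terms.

1/256

ABO cross I^A i × I^B i → 1/4 O, 1/4 A, 1/4 B, 1/4 AB.
So P(type O) = 1/4 per child.
All 4 independent: (1/4)^4 = 1/256.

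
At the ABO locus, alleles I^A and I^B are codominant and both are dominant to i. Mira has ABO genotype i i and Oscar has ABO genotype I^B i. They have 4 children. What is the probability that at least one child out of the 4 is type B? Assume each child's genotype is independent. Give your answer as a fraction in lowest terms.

15/16

ABO cross i i × I^B i → 1/2 O, 1/2 B.
So P(type B) = 1/2 per child.
P(none) = (1/2)^4 = 1/16; P(at least one) = 1 − 1/16 = 15/16.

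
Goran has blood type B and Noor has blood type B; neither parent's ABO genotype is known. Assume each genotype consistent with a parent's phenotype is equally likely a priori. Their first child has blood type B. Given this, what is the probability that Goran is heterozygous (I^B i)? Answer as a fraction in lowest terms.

Possible genotypes: Goran ∈ {I^B I^B, I^B i}; Noor ∈ {I^B I^B, I^B i}.
Weight each parental genotype pair by prior × P(type-B child):
  I^B I^B × I^B I^B: posterior weight 4/15.
  I^B I^B × I^B i: posterior weight 4/15.
  I^B i × I^B I^B: posterior weight 4/15.
  I^B i × I^B i: posterior weight 1/5.
Sum the posterior weight over pairs where Goran is I^B i: 7/15.

7/15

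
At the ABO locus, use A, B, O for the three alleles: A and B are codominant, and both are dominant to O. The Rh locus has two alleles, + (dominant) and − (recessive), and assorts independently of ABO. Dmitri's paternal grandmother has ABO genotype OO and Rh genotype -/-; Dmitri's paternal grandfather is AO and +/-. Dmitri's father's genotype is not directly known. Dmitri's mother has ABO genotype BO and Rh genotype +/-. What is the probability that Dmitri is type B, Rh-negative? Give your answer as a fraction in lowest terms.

Dmitri's father's ABO genotype from OO × AO: 1/2 AO, 1/2 OO.
Crossing each possibility with the mother BO and summing P(type B): 1/2·1/4 + 1/2·1/2 = 3/8.
Similarly for Rh via the father's Rh distribution: P(Rh-) = 3/8.
Independent loci: 3/8 × 3/8 = 9/64.

9/64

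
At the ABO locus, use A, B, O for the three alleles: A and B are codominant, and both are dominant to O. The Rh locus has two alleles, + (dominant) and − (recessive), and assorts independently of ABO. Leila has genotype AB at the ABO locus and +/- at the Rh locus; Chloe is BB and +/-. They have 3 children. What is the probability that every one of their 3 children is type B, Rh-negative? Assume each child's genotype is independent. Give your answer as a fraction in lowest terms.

ABO cross AB × BB → 1/2 B, 1/2 AB.
Rh cross +/- × +/- → 3/4 Rh+, 1/4 Rh-; so P(type B, Rh-negative) = 1/2 × 1/4 = 1/8 per child.
All 3 independent: (1/8)^3 = 1/512.

1/512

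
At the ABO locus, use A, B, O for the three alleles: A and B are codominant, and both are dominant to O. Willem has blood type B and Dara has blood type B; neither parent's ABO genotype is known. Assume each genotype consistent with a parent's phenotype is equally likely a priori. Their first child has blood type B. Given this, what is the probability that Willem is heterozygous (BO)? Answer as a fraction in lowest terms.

Possible genotypes: Willem ∈ {BB, BO}; Dara ∈ {BB, BO}.
Weight each parental genotype pair by prior × P(type-B child):
  BB × BB: posterior weight 4/15.
  BB × BO: posterior weight 4/15.
  BO × BB: posterior weight 4/15.
  BO × BO: posterior weight 1/5.
Sum the posterior weight over pairs where Willem is BO: 7/15.

7/15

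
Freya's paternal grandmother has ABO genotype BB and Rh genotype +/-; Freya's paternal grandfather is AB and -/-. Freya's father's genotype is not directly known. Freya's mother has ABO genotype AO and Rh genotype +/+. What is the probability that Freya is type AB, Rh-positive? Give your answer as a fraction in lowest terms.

Freya's father's ABO genotype from BB × AB: 1/2 AB, 1/2 BB.
Crossing each possibility with the mother AO and summing P(type AB): 1/2·1/4 + 1/2·1/2 = 3/8.
Similarly for Rh via the father's Rh distribution: P(Rh+) = 1.
Independent loci: 3/8 × 1 = 3/8.

3/8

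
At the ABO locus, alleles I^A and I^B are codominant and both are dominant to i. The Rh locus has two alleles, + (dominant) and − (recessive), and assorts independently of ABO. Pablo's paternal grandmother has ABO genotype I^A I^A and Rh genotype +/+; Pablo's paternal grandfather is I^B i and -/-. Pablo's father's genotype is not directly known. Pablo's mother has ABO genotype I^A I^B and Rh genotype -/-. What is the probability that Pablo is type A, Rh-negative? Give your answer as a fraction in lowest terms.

Pablo's father's ABO genotype from I^A I^A × I^B i: 1/2 I^A I^B, 1/2 I^A i.
Crossing each possibility with the mother I^A I^B and summing P(type A): 1/2·1/4 + 1/2·1/2 = 3/8.
Similarly for Rh via the father's Rh distribution: P(Rh-) = 1/2.
Independent loci: 3/8 × 1/2 = 3/16.

3/16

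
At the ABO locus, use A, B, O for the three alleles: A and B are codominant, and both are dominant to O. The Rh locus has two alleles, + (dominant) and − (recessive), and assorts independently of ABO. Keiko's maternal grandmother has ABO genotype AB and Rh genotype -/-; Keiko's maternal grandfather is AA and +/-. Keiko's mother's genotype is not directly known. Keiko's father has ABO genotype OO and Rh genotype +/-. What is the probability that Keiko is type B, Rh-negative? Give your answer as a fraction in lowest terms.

3/32

Keiko's mother's ABO genotype from AB × AA: 1/2 AA, 1/2 AB.
Crossing each possibility with the father OO and summing P(type B): 1/2·0 + 1/2·1/2 = 1/4.
Similarly for Rh via the mother's Rh distribution: P(Rh-) = 3/8.
Independent loci: 1/4 × 3/8 = 3/32.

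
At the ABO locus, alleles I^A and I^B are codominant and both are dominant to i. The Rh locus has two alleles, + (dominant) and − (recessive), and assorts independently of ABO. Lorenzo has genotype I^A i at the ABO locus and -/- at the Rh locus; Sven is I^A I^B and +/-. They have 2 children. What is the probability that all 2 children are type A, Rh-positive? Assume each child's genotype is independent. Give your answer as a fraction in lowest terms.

1/16

ABO cross I^A i × I^A I^B → 1/2 A, 1/4 B, 1/4 AB.
Rh cross -/- × +/- → 1/2 Rh+, 1/2 Rh-; so P(type A, Rh-positive) = 1/2 × 1/2 = 1/4 per child.
All 2 independent: (1/4)^2 = 1/16.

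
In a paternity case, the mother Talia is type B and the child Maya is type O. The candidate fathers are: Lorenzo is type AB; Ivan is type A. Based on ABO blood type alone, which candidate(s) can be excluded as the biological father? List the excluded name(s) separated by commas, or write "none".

A candidate is excluded only if no genotype consistent with his phenotype could produce a type O child with a type B mother.
Lorenzo (type AB): no genotype consistent with that phenotype can produce a type-O child with a type-B mother.

Lorenzo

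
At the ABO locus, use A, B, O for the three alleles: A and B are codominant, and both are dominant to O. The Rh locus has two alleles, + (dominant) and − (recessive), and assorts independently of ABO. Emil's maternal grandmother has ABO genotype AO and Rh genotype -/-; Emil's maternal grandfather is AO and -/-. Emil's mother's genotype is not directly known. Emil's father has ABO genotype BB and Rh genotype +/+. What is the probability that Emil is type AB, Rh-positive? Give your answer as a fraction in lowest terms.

Emil's mother's ABO genotype from AO × AO: 1/4 AA, 1/2 AO, 1/4 OO.
Crossing each possibility with the father BB and summing P(type AB): 1/4·1 + 1/2·1/2 + 1/4·0 = 1/2.
Similarly for Rh via the mother's Rh distribution: P(Rh+) = 1.
Independent loci: 1/2 × 1 = 1/2.

1/2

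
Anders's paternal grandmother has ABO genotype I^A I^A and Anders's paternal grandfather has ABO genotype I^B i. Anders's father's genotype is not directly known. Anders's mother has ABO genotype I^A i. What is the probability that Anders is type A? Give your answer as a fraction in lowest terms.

5/8

Anders's father's ABO genotype from I^A I^A × I^B i: 1/2 I^A I^B, 1/2 I^A i.
Crossing each possibility with the mother I^A i and summing P(type A): 1/2·1/2 + 1/2·3/4 = 5/8.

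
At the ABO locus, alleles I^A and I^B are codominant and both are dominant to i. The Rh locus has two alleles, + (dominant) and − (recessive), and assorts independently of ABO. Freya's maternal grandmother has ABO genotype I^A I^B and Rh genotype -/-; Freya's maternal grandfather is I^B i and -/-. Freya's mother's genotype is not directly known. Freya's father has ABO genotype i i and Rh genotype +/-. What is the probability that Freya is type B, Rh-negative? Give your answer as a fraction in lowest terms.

Freya's mother's ABO genotype from I^A I^B × I^B i: 1/4 I^A I^B, 1/4 I^A i, 1/4 I^B I^B, 1/4 I^B i.
Crossing each possibility with the father i i and summing P(type B): 1/4·1/2 + 1/4·0 + 1/4·1 + 1/4·1/2 = 1/2.
Similarly for Rh via the mother's Rh distribution: P(Rh-) = 1/2.
Independent loci: 1/2 × 1/2 = 1/4.

1/4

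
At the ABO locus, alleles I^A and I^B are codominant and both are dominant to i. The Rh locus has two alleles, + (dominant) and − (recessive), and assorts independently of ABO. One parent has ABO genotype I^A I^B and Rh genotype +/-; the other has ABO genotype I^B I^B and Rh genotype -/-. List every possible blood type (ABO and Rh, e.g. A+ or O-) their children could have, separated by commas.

Gametes from I^A I^B × I^B I^B give offspring ABO genotypes I^A I^B, I^B I^B, i.e. phenotypes B, AB.
Rh cross +/- × -/- → phenotypes Rh+, Rh-.
Combining independently: B+, B-, AB+, AB-.

B+, B-, AB+, AB-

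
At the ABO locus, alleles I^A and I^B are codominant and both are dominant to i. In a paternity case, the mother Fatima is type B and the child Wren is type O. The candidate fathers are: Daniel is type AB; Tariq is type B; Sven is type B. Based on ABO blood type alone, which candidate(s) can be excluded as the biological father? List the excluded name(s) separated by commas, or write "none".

Daniel

A candidate is excluded only if no genotype consistent with his phenotype could produce a type O child with a type B mother.
Daniel (type AB): no genotype consistent with that phenotype can produce a type-O child with a type-B mother.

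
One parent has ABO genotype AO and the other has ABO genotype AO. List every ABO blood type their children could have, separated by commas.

Gametes from AO × AO give offspring ABO genotypes AA, AO, OO, i.e. phenotypes O, A.

O, A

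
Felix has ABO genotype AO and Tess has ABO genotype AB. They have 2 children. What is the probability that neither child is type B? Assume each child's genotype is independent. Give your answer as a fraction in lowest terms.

ABO cross AO × AB → 1/2 A, 1/4 B, 1/4 AB.
So P(type B) = 1/4 per child.
P(not type B) = 3/4 for one child; (3/4)^2 = 9/16.

9/16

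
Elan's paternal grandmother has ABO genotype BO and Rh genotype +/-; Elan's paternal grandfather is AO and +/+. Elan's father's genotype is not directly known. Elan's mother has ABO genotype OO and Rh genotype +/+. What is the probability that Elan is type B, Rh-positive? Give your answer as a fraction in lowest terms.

Elan's father's ABO genotype from BO × AO: 1/4 AB, 1/4 AO, 1/4 BO, 1/4 OO.
Crossing each possibility with the mother OO and summing P(type B): 1/4·1/2 + 1/4·0 + 1/4·1/2 + 1/4·0 = 1/4.
Similarly for Rh via the father's Rh distribution: P(Rh+) = 1.
Independent loci: 1/4 × 1 = 1/4.

1/4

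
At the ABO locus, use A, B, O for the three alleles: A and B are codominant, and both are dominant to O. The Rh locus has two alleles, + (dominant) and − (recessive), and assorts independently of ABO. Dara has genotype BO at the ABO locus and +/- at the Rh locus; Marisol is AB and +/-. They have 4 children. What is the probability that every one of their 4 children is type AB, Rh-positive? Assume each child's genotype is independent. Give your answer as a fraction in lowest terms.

81/65536

ABO cross BO × AB → 1/4 A, 1/2 B, 1/4 AB.
Rh cross +/- × +/- → 3/4 Rh+, 1/4 Rh-; so P(type AB, Rh-positive) = 1/4 × 3/4 = 3/16 per child.
All 4 independent: (3/16)^4 = 81/65536.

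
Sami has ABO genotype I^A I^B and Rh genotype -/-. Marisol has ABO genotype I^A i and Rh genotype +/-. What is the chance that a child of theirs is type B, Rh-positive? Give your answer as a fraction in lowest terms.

1/8

ABO cross I^A I^B × I^A i → offspring phenotypes: 1/2 A, 1/4 B, 1/4 AB.
Rh cross -/- × +/- → 1/2 Rh+, 1/2 Rh-.
Independent loci: P(type B, Rh-positive) = 1/4 × 1/2 = 1/8.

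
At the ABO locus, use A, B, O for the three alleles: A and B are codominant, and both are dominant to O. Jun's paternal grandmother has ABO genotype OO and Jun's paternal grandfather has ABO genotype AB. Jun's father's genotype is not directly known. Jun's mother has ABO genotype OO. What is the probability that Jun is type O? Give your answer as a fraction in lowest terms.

Jun's father's ABO genotype from OO × AB: 1/2 AO, 1/2 BO.
Crossing each possibility with the mother OO and summing P(type O): 1/2·1/2 + 1/2·1/2 = 1/2.

1/2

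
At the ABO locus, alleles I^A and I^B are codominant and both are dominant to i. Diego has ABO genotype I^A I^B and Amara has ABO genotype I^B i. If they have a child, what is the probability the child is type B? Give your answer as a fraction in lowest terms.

1/2

ABO cross I^A I^B × I^B i → offspring phenotypes: 1/4 A, 1/2 B, 1/4 AB.
So P(type B) = 1/2.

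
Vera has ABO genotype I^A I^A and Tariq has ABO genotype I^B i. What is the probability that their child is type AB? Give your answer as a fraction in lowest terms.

1/2

ABO cross I^A I^A × I^B i → offspring phenotypes: 1/2 A, 1/2 AB.
So P(type AB) = 1/2.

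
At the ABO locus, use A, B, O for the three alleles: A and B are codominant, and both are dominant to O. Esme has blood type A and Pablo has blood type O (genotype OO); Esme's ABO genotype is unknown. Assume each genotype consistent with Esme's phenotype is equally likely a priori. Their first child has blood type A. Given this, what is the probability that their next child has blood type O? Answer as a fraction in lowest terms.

Possible genotypes: Esme ∈ {AA, AO}; Pablo ∈ {OO}.
Weight each parental genotype pair by prior × P(type-A child):
  AA × OO: posterior weight 2/3; P(next child type O) = 0.
  AO × OO: posterior weight 1/3; P(next child type O) = 1/2.
Weighted sum = 1/6.

1/6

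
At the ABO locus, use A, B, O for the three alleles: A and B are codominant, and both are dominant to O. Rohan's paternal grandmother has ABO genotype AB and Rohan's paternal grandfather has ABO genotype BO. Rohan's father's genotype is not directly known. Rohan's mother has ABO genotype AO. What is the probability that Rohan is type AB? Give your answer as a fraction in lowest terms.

1/4

Rohan's father's ABO genotype from AB × BO: 1/4 AB, 1/4 AO, 1/4 BB, 1/4 BO.
Crossing each possibility with the mother AO and summing P(type AB): 1/4·1/4 + 1/4·0 + 1/4·1/2 + 1/4·1/4 = 1/4.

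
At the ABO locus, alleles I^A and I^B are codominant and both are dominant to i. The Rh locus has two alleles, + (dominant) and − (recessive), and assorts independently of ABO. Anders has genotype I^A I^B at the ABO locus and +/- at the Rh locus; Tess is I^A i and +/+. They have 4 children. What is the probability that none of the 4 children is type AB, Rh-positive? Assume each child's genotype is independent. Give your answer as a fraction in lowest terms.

ABO cross I^A I^B × I^A i → 1/2 A, 1/4 B, 1/4 AB.
Rh cross +/- × +/+ → 1 Rh+; so P(type AB, Rh-positive) = 1/4 × 1 = 1/4 per child.
P(not type AB, Rh-positive) = 3/4 for one child; (3/4)^4 = 81/256.

81/256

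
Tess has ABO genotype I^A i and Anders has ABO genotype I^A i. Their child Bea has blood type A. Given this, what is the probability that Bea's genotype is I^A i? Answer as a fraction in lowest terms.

Cross I^A i × I^A i → 1/4 I^A I^A, 1/2 I^A i, 1/4 i i.
Type-A genotypes among offspring: I^A I^A (1/4), I^A i (1/2); total 3/4.
P(I^A i | type A) = (1/2) / (3/4) = 2/3.

2/3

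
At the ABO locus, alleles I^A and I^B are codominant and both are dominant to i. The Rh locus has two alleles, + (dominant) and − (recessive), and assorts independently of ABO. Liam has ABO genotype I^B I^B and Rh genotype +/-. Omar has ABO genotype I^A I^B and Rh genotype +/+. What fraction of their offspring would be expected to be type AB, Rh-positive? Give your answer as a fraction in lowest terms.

ABO cross I^B I^B × I^A I^B → offspring phenotypes: 1/2 B, 1/2 AB.
Rh cross +/- × +/+ → 1 Rh+.
Independent loci: P(type AB, Rh-positive) = 1/2 × 1 = 1/2.

1/2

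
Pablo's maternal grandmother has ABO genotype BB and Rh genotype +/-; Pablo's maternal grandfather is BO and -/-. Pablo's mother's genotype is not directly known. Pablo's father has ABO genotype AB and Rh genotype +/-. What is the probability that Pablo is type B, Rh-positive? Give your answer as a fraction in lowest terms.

Pablo's mother's ABO genotype from BB × BO: 1/2 BB, 1/2 BO.
Crossing each possibility with the father AB and summing P(type B): 1/2·1/2 + 1/2·1/2 = 1/2.
Similarly for Rh via the mother's Rh distribution: P(Rh+) = 5/8.
Independent loci: 1/2 × 5/8 = 5/16.

5/16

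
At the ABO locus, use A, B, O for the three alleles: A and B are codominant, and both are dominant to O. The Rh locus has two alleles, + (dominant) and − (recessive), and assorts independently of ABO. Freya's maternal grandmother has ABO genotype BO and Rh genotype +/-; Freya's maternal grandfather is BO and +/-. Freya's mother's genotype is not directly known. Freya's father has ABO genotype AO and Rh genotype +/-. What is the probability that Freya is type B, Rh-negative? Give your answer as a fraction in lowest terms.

Freya's mother's ABO genotype from BO × BO: 1/4 BB, 1/2 BO, 1/4 OO.
Crossing each possibility with the father AO and summing P(type B): 1/4·1/2 + 1/2·1/4 + 1/4·0 = 1/4.
Similarly for Rh via the mother's Rh distribution: P(Rh-) = 1/4.
Independent loci: 1/4 × 1/4 = 1/16.

1/16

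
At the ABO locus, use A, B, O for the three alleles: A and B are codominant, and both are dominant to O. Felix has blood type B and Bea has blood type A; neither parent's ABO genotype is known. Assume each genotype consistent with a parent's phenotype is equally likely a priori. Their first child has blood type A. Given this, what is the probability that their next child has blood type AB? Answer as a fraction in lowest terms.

Possible genotypes: Felix ∈ {BB, BO}; Bea ∈ {AA, AO}.
Weight each parental genotype pair by prior × P(type-A child):
  BO × AA: posterior weight 2/3; P(next child type AB) = 1/2.
  BO × AO: posterior weight 1/3; P(next child type AB) = 1/4.
Weighted sum = 5/12.

5/12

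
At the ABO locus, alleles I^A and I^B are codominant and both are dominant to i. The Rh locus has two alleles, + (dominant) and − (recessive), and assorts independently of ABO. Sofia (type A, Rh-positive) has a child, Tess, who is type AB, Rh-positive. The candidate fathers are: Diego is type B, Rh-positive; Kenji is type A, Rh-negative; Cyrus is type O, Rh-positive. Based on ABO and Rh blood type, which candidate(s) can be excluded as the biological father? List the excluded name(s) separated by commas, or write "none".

A candidate is excluded only if no genotype consistent with his phenotype could produce a type AB, Rh-positive child with a type A, Rh-positive mother.
Kenji (type A, Rh-): no genotype consistent with that phenotype can produce a type-AB Rh+ child with a type-A mother.
Cyrus (type O, Rh+): no genotype consistent with that phenotype can produce a type-AB Rh+ child with a type-A mother.

Kenji, Cyrus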